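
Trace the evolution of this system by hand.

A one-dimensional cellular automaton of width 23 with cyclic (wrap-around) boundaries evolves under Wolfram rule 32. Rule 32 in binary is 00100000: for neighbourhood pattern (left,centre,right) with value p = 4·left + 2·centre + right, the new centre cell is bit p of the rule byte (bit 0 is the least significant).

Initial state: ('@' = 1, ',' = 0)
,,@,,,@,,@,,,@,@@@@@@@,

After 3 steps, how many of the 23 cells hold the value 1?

0

step 0: ,,@,,,@,,@,,,@,@@@@@@@,
step 1: ,,,,,,,,,,,,,,@,,,,,,,,
step 2: ,,,,,,,,,,,,,,,,,,,,,,,
step 3: ,,,,,,,,,,,,,,,,,,,,,,,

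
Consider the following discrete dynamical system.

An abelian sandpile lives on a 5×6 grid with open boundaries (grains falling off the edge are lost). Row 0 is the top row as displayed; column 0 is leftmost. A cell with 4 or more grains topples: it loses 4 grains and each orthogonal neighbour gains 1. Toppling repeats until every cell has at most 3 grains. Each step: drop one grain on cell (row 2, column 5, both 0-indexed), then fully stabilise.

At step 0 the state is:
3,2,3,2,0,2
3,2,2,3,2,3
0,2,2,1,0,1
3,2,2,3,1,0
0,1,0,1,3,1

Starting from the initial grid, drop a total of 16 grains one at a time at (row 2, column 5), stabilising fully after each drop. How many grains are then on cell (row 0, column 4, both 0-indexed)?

t=0: 3,2,3,2,0,2
3,2,2,3,2,3
0,2,2,1,0,1
3,2,2,3,1,0
0,1,0,1,3,1
t=1: 3,2,3,2,0,2
3,2,2,3,2,3
0,2,2,1,0,2
3,2,2,3,1,0
0,1,0,1,3,1
t=2: 3,2,3,2,0,2
3,2,2,3,2,3
0,2,2,1,0,3
3,2,2,3,1,0
0,1,0,1,3,1
t=3: 3,2,3,2,0,3
3,2,2,3,3,0
0,2,2,1,1,1
3,2,2,3,1,1
0,1,0,1,3,1
t=4: 3,2,3,2,0,3
3,2,2,3,3,0
0,2,2,1,1,2
3,2,2,3,1,1
0,1,0,1,3,1
t=5: 3,2,3,2,0,3
3,2,2,3,3,0
0,2,2,1,1,3
3,2,2,3,1,1
0,1,0,1,3,1
t=6: 3,2,3,2,0,3
3,2,2,3,3,1
0,2,2,1,2,0
3,2,2,3,1,2
0,1,0,1,3,1
t=7: 3,2,3,2,0,3
3,2,2,3,3,1
0,2,2,1,2,1
3,2,2,3,1,2
0,1,0,1,3,1
t=8: 3,2,3,2,0,3
3,2,2,3,3,1
0,2,2,1,2,2
3,2,2,3,1,2
0,1,0,1,3,1
t=9: 3,2,3,2,0,3
3,2,2,3,3,1
0,2,2,1,2,3
3,2,2,3,1,2
0,1,0,1,3,1
t=10: 3,2,3,2,0,3
3,2,2,3,3,2
0,2,2,1,3,0
3,2,2,3,1,3
0,1,0,1,3,1
t=11: 3,2,3,2,0,3
3,2,2,3,3,2
0,2,2,1,3,1
3,2,2,3,1,3
0,1,0,1,3,1
t=12: 3,2,3,2,0,3
3,2,2,3,3,2
0,2,2,1,3,2
3,2,2,3,1,3
0,1,0,1,3,1
t=13: 3,2,3,2,0,3
3,2,2,3,3,2
0,2,2,1,3,3
3,2,2,3,1,3
0,1,0,1,3,1
t=14: 3,2,3,3,2,0
3,2,3,0,2,1
0,2,2,3,1,3
3,2,2,3,3,0
0,1,0,1,3,2
t=15: 3,2,3,3,2,0
3,2,3,0,2,2
0,2,2,3,2,0
3,2,2,3,3,1
0,1,0,1,3,2
t=16: 3,2,3,3,2,0
3,2,3,0,2,2
0,2,2,3,2,1
3,2,2,3,3,1
0,1,0,1,3,2

2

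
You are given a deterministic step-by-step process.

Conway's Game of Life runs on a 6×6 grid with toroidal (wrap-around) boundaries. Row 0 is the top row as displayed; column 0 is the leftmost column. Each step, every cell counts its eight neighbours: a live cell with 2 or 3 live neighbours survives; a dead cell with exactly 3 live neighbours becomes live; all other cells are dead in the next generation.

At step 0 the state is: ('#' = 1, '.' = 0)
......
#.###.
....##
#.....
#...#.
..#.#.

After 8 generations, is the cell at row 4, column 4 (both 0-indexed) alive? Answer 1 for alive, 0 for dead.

1

[0] ......
#.###.
....##
#.....
#...#.
..#.#.
[1] .##.##
...##.
##..#.
#...#.
.#.#..
...#.#
[2] #.#..#
......
##..#.
#.###.
#.##.#
.#.#.#
[3] ###.##
......
###.#.
......
......
...#..
[4] ######
....#.
.#....
.#....
......
######
[5] ......
....#.
......
......
...###
......
[6] ......
......
......
....#.
....#.
....#.
[7] ......
......
......
......
...###
......
[8] ......
......
......
....#.
....#.
....#.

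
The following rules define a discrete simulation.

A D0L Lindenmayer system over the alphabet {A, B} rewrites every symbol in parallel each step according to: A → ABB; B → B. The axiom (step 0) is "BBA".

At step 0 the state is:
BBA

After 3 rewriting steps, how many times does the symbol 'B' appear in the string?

8

[0] BBA
[1] BBABB
[2] BBABBBB
[3] BBABBBBBB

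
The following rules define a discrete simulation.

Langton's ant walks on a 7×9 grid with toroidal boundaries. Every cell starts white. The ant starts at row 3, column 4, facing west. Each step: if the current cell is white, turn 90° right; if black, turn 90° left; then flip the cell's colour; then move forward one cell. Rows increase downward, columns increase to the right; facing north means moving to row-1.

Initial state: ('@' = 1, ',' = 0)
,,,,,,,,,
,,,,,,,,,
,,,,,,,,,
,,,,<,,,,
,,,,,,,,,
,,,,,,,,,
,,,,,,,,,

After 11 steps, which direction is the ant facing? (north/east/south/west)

south

k=0  ,,,,,,,,,
,,,,,,,,,
,,,,,,,,,
,,,,<,,,,
,,,,,,,,,
,,,,,,,,,
,,,,,,,,,
k=1  ,,,,,,,,,
,,,,,,,,,
,,,,^,,,,
,,,,@,,,,
,,,,,,,,,
,,,,,,,,,
,,,,,,,,,
k=2  ,,,,,,,,,
,,,,,,,,,
,,,,@>,,,
,,,,@,,,,
,,,,,,,,,
,,,,,,,,,
,,,,,,,,,
k=3  ,,,,,,,,,
,,,,,,,,,
,,,,@@,,,
,,,,@v,,,
,,,,,,,,,
,,,,,,,,,
,,,,,,,,,
k=4  ,,,,,,,,,
,,,,,,,,,
,,,,@@,,,
,,,,<@,,,
,,,,,,,,,
,,,,,,,,,
,,,,,,,,,
k=5  ,,,,,,,,,
,,,,,,,,,
,,,,@@,,,
,,,,,@,,,
,,,,v,,,,
,,,,,,,,,
,,,,,,,,,
k=6  ,,,,,,,,,
,,,,,,,,,
,,,,@@,,,
,,,,,@,,,
,,,<@,,,,
,,,,,,,,,
,,,,,,,,,
k=7  ,,,,,,,,,
,,,,,,,,,
,,,,@@,,,
,,,^,@,,,
,,,@@,,,,
,,,,,,,,,
,,,,,,,,,
k=8  ,,,,,,,,,
,,,,,,,,,
,,,,@@,,,
,,,@>@,,,
,,,@@,,,,
,,,,,,,,,
,,,,,,,,,
k=9  ,,,,,,,,,
,,,,,,,,,
,,,,@@,,,
,,,@@@,,,
,,,@v,,,,
,,,,,,,,,
,,,,,,,,,
k=10  ,,,,,,,,,
,,,,,,,,,
,,,,@@,,,
,,,@@@,,,
,,,@,>,,,
,,,,,,,,,
,,,,,,,,,
k=11  ,,,,,,,,,
,,,,,,,,,
,,,,@@,,,
,,,@@@,,,
,,,@,@,,,
,,,,,v,,,
,,,,,,,,,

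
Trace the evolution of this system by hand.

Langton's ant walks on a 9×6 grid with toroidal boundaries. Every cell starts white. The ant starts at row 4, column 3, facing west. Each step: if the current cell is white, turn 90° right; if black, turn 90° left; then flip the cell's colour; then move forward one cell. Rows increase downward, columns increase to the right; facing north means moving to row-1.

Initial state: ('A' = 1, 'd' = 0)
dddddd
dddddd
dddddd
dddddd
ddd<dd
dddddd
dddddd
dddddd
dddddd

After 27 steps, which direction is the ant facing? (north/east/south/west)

south

gen 0: dddddd
dddddd
dddddd
dddddd
ddd<dd
dddddd
dddddd
dddddd
dddddd
gen 1: dddddd
dddddd
dddddd
ddd^dd
dddAdd
dddddd
dddddd
dddddd
dddddd
gen 2: dddddd
dddddd
dddddd
dddA>d
dddAdd
dddddd
dddddd
dddddd
dddddd
gen 3: dddddd
dddddd
dddddd
dddAAd
dddAvd
dddddd
dddddd
dddddd
dddddd
gen 4: dddddd
dddddd
dddddd
dddAAd
ddd<Ad
dddddd
dddddd
dddddd
dddddd
gen 5: dddddd
dddddd
dddddd
dddAAd
ddddAd
dddvdd
dddddd
dddddd
dddddd
gen 6: dddddd
dddddd
dddddd
dddAAd
ddddAd
dd<Add
dddddd
dddddd
dddddd
gen 7: dddddd
dddddd
dddddd
dddAAd
dd^dAd
ddAAdd
dddddd
dddddd
dddddd
gen 8: dddddd
dddddd
dddddd
dddAAd
ddA>Ad
ddAAdd
dddddd
dddddd
dddddd
gen 9: dddddd
dddddd
dddddd
dddAAd
ddAAAd
ddAvdd
dddddd
dddddd
dddddd
gen 10: dddddd
dddddd
dddddd
dddAAd
ddAAAd
ddAd>d
dddddd
dddddd
dddddd
gen 11: dddddd
dddddd
dddddd
dddAAd
ddAAAd
ddAdAd
ddddvd
dddddd
dddddd
gen 12: dddddd
dddddd
dddddd
dddAAd
ddAAAd
ddAdAd
ddd<Ad
dddddd
dddddd
gen 13: dddddd
dddddd
dddddd
dddAAd
ddAAAd
ddA^Ad
dddAAd
dddddd
dddddd
gen 14: dddddd
dddddd
dddddd
dddAAd
ddAAAd
ddAA>d
dddAAd
dddddd
dddddd
gen 15: dddddd
dddddd
dddddd
dddAAd
ddAA^d
ddAAdd
dddAAd
dddddd
dddddd
gen 16: dddddd
dddddd
dddddd
dddAAd
ddA<dd
ddAAdd
dddAAd
dddddd
dddddd
gen 17: dddddd
dddddd
dddddd
dddAAd
ddAddd
ddAvdd
dddAAd
dddddd
dddddd
gen 18: dddddd
dddddd
dddddd
dddAAd
ddAddd
ddAd>d
dddAAd
dddddd
dddddd
gen 19: dddddd
dddddd
dddddd
dddAAd
ddAddd
ddAdAd
dddAvd
dddddd
dddddd
gen 20: dddddd
dddddd
dddddd
dddAAd
ddAddd
ddAdAd
dddAd>
dddddd
dddddd
gen 21: dddddd
dddddd
dddddd
dddAAd
ddAddd
ddAdAd
dddAdA
dddddv
dddddd
gen 22: dddddd
dddddd
dddddd
dddAAd
ddAddd
ddAdAd
dddAdA
dddd<A
dddddd
gen 23: dddddd
dddddd
dddddd
dddAAd
ddAddd
ddAdAd
dddA^A
ddddAA
dddddd
gen 24: dddddd
dddddd
dddddd
dddAAd
ddAddd
ddAdAd
dddAA>
ddddAA
dddddd
gen 25: dddddd
dddddd
dddddd
dddAAd
ddAddd
ddAdA^
dddAAd
ddddAA
dddddd
gen 26: dddddd
dddddd
dddddd
dddAAd
ddAddd
>dAdAA
dddAAd
ddddAA
dddddd
gen 27: dddddd
dddddd
dddddd
dddAAd
ddAddd
AdAdAA
vddAAd
ddddAA
dddddd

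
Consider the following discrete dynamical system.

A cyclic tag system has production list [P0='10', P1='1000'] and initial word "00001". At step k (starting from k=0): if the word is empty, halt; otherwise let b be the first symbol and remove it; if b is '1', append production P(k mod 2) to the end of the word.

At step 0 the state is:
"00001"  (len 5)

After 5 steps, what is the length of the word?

step 0: "00001"  (len 5)
step 1: "0001"  (len 4)
step 2: "001"  (len 3)
step 3: "01"  (len 2)
step 4: "1"  (len 1)
step 5: "10"  (len 2)

2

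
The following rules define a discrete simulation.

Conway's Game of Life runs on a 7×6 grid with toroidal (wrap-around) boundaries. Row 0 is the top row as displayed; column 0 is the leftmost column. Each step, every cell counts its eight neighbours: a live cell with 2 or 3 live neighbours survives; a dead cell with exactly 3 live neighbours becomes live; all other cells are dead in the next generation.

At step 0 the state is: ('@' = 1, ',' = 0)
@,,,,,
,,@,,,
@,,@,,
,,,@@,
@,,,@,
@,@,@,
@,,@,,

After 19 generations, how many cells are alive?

21

gen 0: @,,,,,
,,@,,,
@,,@,,
,,,@@,
@,,,@,
@,@,@,
@,,@,,
gen 1: ,@,,,,
,@,,,,
,,@@@,
,,,@@,
,@,,@,
@,,,@,
@,,@,,
gen 2: @@@,,,
,@,@,,
,,@,@,
,,,,,@
,,,,@,
@@,@@,
@@,,,@
gen 3: ,,,,,@
@,,@,,
,,@@@,
,,,@@@
@,,@@,
,@@@@,
,,,@@,
gen 4: ,,,@,@
,,@@,@
,,@,,,
,,,,,,
@@,,,,
,@,,,,
,,,,,@
gen 5: @,@@,@
,,@@,,
,,@@,,
,@,,,,
@@,,,,
,@,,,,
@,,,@,
gen 6: @,@,,@
,,,,,,
,@,@,,
@@,,,,
@@@,,,
,@,,,@
@,@@@,
gen 7: @,@,@@
@@@,,,
@@@,,,
,,,,,,
,,@,,@
,,,,@@
,,@@@,
gen 8: @,,,@,
,,,,,,
@,@,,,
@,@,,,
,,,,@@
,,@,,@
@@@,,,
gen 9: @,,,,@
,@,,,@
,,,,,,
@,,@,,
@@,@@@
,,@@@@
@,@@,,
gen 10: ,,@,@@
,,,,,@
@,,,,,
@@@@,,
,@,,,,
,,,,,,
@,@,,,
gen 11: @@,@@@
@,,,@@
@,@,,@
@,@,,,
@@,,,,
,@,,,,
,@,@,@
gen 12: ,@,@,,
,,@,,,
,,,@@,
,,@,,,
@,@,,,
,@,,,,
,@,@,@
gen 13: @@,@@,
,,@,@,
,,@@,,
,@@,,,
,,@,,,
,@,,,,
,@,,@,
gen 14: @@,,@,
,,,,@@
,,,,,,
,@,,,,
,,@,,,
,@@,,,
,@,@@@
gen 15: ,@@,,,
@,,,@@
,,,,,,
,,,,,,
,,@,,,
@@,,@,
,,,@@@
gen 16: ,@@,,,
@@,,,@
,,,,,@
,,,,,,
,@,,,,
@@@,@,
,,,@@@
gen 17: ,@@@,,
,@@,,@
,,,,,@
,,,,,,
@@@,,,
@@@,@,
,,,,@@
gen 18: ,@,@,@
,@,@@,
@,,,,,
@@,,,,
@,@@,@
,,@,@,
,,,,@@
gen 19: ,,,@,@
,@,@@@
@,@,,@
,,@,,,
@,@@@@
@@@,,,
@,@,,@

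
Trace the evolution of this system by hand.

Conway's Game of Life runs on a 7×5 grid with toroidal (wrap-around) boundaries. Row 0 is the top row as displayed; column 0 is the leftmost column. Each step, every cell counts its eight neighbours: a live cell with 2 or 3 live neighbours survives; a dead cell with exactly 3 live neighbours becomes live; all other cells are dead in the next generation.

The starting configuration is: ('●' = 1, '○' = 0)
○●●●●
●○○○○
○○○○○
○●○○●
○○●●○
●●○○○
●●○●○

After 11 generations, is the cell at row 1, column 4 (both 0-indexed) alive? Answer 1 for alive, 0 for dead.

t=0: ○●●●●
●○○○○
○○○○○
○●○○●
○○●●○
●●○○○
●●○●○
t=1: ○○○●○
●●●●●
●○○○○
○○●●○
○○●●●
●○○●○
○○○●○
t=2: ●●○○○
●●●●○
●○○○○
○●●○○
○●○○○
○○○○○
○○●●○
t=3: ●○○○○
○○●○○
●○○●●
●●●○○
○●●○○
○○●○○
○●●○○
t=4: ○○●○○
●●○●○
●○○●●
○○○○○
●○○●○
○○○●○
○●●○○
t=5: ●○○●○
●●○●○
●●●●○
●○○●○
○○○○●
○●○●●
○●●●○
t=6: ●○○●○
○○○●○
○○○●○
●○○●○
○○●○○
○●○○●
○●○○○
t=7: ○○●○●
○○●●○
○○●●○
○○●●●
●●●●●
●●●○○
○●●○●
t=8: ●○○○●
○●○○●
○●○○○
○○○○○
○○○○○
○○○○○
○○○○●
t=9: ○○○●●
○●○○●
●○○○○
○○○○○
○○○○○
○○○○○
●○○○●
t=10: ○○○●○
○○○●●
●○○○○
○○○○○
○○○○○
○○○○○
●○○●●
t=11: ●○●○○
○○○●●
○○○○●
○○○○○
○○○○○
○○○○●
○○○●●

1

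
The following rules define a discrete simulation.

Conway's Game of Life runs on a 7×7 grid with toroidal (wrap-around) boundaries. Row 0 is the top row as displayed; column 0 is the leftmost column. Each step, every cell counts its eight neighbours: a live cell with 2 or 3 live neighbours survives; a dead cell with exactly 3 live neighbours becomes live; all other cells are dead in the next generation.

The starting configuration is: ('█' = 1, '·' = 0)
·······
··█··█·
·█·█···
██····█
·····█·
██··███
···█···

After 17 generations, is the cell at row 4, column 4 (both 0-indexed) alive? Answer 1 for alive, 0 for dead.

1

[0] ·······
··█··█·
·█·█···
██····█
·····█·
██··███
···█···
[1] ·······
··█····
·█····█
███···█
····█··
█···███
█···███
[2] ·····██
·······
······█
·██··██
···██··
█··█···
█···█··
[3] ·····██
·····██
█····██
█·█████
██·████
···█···
█···██·
[4] █······
····█··
·█·█···
··█····
·█·····
·███···
····██·
[5] ····██·
·······
··██···
·██····
·█·█···
·████··
·████··
[6] ··█·██·
···██··
·███···
·█·····
█···█··
█······
·█·····
[7] ··█·██·
·█···█·
·█·██··
██·█···
██·····
██·····
·█·····
[8] ·██·██·
·█···█·
·█·██··
···██··
······█
··█····
███····
[9] ···████
██···█·
···█·█·
··████·
···█···
█·█····
█······
[10] ·█··██·
█·██···
·█·█·█·
··█··█·
·█·····
·█·····
██·███·
[11] ·····█·
█··█·██
·█·█··█
·██·█··
·██····
·█··█··
██·█·██
[12] ·██····
█·█··█·
·█·█··█
·······
█······
···████
███··██
[13] ···█·█·
█··█··█
███···█
█······
····███
··███··
·······
[14] ····█·█
···███·
··█····
·······
····███
···██··
··█····
[15] ····█··
···███·
···██··
·····█·
···███·
···██··
····██·
[16] ·······
·····█·
···█···
·····█·
···█·█·
·······
·····█·
[17] ·······
·······
····█··
·······
····█··
····█··
·······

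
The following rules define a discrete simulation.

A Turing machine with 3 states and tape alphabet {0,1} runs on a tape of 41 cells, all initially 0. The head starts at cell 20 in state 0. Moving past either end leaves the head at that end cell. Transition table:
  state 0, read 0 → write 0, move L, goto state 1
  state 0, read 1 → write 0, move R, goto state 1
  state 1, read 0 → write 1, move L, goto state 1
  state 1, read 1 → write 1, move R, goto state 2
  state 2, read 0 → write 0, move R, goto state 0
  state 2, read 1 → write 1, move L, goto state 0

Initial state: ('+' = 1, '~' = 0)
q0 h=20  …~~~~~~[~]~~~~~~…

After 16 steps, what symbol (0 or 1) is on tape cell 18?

1

gen 0: q0 h=20  …~~~~~~[~]~~~~~~…
gen 1: q1 h=19  …~~~~~~[~]~~~~~~…
gen 2: q1 h=18  …~~~~~~[~]+~~~~~…
gen 3: q1 h=17  …~~~~~~[~]++~~~~…
gen 4: q1 h=16  …~~~~~~[~]+++~~~…
gen 5: q1 h=15  …~~~~~~[~]++++~~…
gen 6: q1 h=14  …~~~~~~[~]+++++~…
gen 7: q1 h=13  …~~~~~~[~]++++++…
gen 8: q1 h=12  …~~~~~~[~]++++++…
gen 9: q1 h=11  …~~~~~~[~]++++++…
gen 10: q1 h=10  …~~~~~~[~]++++++…
gen 11: q1 h= 9  …~~~~~~[~]++++++…
gen 12: q1 h= 8  …~~~~~~[~]++++++…
gen 13: q1 h= 7  …~~~~~~[~]++++++…
gen 14: q1 h= 6  |~~~~~~[~]++++++…
gen 15: q1 h= 5  |~~~~~[~]++++++…
gen 16: q1 h= 4  |~~~~[~]++++++…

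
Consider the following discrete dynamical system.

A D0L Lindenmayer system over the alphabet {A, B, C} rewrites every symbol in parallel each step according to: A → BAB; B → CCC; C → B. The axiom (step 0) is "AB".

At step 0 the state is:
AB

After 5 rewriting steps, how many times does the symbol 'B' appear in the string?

26

[0] AB
[1] BABCCC
[2] CCCBABCCCBBB
[3] BBBCCCBABCCCBBBCCCCCCCCC
[4] CCCCCCCCCBBBCCCBABCCCBBBCCCCCCCCCBBBBBBBBB
[5] BBBBBBBBBCCCCCCCCCBBBCCCBABCCCBBBCCCCCCCCCBBBBBBBBBCCCCCCCCCCCCCCCCCCCCCCCCCCC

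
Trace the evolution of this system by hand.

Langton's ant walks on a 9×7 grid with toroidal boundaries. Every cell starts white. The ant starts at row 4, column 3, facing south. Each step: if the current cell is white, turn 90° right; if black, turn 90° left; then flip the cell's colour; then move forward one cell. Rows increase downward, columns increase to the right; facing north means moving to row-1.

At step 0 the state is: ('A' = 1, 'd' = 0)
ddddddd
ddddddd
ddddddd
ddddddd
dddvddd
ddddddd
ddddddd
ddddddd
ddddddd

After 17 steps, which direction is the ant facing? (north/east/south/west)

0) ddddddd
ddddddd
ddddddd
ddddddd
dddvddd
ddddddd
ddddddd
ddddddd
ddddddd
1) ddddddd
ddddddd
ddddddd
ddddddd
dd<Addd
ddddddd
ddddddd
ddddddd
ddddddd
2) ddddddd
ddddddd
ddddddd
dd^dddd
ddAAddd
ddddddd
ddddddd
ddddddd
ddddddd
3) ddddddd
ddddddd
ddddddd
ddA>ddd
ddAAddd
ddddddd
ddddddd
ddddddd
ddddddd
4) ddddddd
ddddddd
ddddddd
ddAAddd
ddAvddd
ddddddd
ddddddd
ddddddd
ddddddd
5) ddddddd
ddddddd
ddddddd
ddAAddd
ddAd>dd
ddddddd
ddddddd
ddddddd
ddddddd
6) ddddddd
ddddddd
ddddddd
ddAAddd
ddAdAdd
ddddvdd
ddddddd
ddddddd
ddddddd
7) ddddddd
ddddddd
ddddddd
ddAAddd
ddAdAdd
ddd<Add
ddddddd
ddddddd
ddddddd
8) ddddddd
ddddddd
ddddddd
ddAAddd
ddA^Add
dddAAdd
ddddddd
ddddddd
ddddddd
9) ddddddd
ddddddd
ddddddd
ddAAddd
ddAA>dd
dddAAdd
ddddddd
ddddddd
ddddddd
10) ddddddd
ddddddd
ddddddd
ddAA^dd
ddAAddd
dddAAdd
ddddddd
ddddddd
ddddddd
11) ddddddd
ddddddd
ddddddd
ddAAA>d
ddAAddd
dddAAdd
ddddddd
ddddddd
ddddddd
12) ddddddd
ddddddd
ddddddd
ddAAAAd
ddAAdvd
dddAAdd
ddddddd
ddddddd
ddddddd
13) ddddddd
ddddddd
ddddddd
ddAAAAd
ddAA<Ad
dddAAdd
ddddddd
ddddddd
ddddddd
14) ddddddd
ddddddd
ddddddd
ddAA^Ad
ddAAAAd
dddAAdd
ddddddd
ddddddd
ddddddd
15) ddddddd
ddddddd
ddddddd
ddA<dAd
ddAAAAd
dddAAdd
ddddddd
ddddddd
ddddddd
16) ddddddd
ddddddd
ddddddd
ddAddAd
ddAvAAd
dddAAdd
ddddddd
ddddddd
ddddddd
17) ddddddd
ddddddd
ddddddd
ddAddAd
ddAd>Ad
dddAAdd
ddddddd
ddddddd
ddddddd

east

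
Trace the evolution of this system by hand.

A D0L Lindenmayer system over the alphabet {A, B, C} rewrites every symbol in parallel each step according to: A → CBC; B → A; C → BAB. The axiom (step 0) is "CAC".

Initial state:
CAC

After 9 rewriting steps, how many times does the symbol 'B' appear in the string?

[0] CAC
[1] BABCBCBAB
[2] ACBCABABABABACBCA
[3] CBCBABABABCBCACBCACBCACBCACBCBABABABCBC
[4] BABABABACBCACBCACBCABABABABCBCBABABABCBCBABABABCBCBABABABCBCBABABABACBCACBCACBCABABABAB
[5] ACBCACBCACBCACBCBABABABCBCBABABABCBCBABABABCBCACBCACBCACBC…CBCACBCACBCACBCBABABABCBCBABABABCBCBABABABCBCACBCACBCACBCA  (len 185)
[6] CBCBABABABCBCBABABABCBCBABABABCBCBABABABACBCACBCACBCABABAB…BABABACBCACBCACBCABABABABCBCBABABABCBCBABABABCBCBABABABCBC  (len 417)
[7] BABABABACBCACBCACBCABABABABACBCACBCACBCABABABABACBCACBCACB…BCACBCACBCABABABABACBCACBCACBCABABABABACBCACBCACBCABABABAB  (len 903)
[8] ACBCACBCACBCACBCBABABABCBCBABABABCBCBABABABCBCACBCACBCACBC…CBCACBCACBCACBCBABABABCBCBABABABCBCBABABABCBCACBCACBCACBCA  (len 1991)
[9] CBCBABABABCBCBABABABCBCBABABABCBCBABABABACBCACBCACBCABABAB…BABABACBCACBCACBCABABABABCBCBABABABCBCBABABABCBCBABABABCBC  (len 4377)

1773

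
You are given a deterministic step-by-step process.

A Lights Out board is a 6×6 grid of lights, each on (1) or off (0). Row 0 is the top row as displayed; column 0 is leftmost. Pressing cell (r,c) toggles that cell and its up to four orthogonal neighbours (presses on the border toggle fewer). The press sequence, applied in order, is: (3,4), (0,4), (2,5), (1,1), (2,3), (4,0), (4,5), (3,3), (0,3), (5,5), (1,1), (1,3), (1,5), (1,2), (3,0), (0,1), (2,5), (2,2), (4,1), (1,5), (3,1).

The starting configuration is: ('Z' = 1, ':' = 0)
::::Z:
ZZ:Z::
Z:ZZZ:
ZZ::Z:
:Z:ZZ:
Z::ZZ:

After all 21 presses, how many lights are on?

t=0: ::::Z:
ZZ:Z::
Z:ZZZ:
ZZ::Z:
:Z:ZZ:
Z::ZZ:
t=1: ::::Z:
ZZ:Z::
Z:ZZ::
ZZ:Z:Z
:Z:Z::
Z::ZZ:
t=2: :::Z:Z
ZZ:ZZ:
Z:ZZ::
ZZ:Z:Z
:Z:Z::
Z::ZZ:
t=3: :::Z:Z
ZZ:ZZZ
Z:ZZZZ
ZZ:Z::
:Z:Z::
Z::ZZ:
t=4: :Z:Z:Z
::ZZZZ
ZZZZZZ
ZZ:Z::
:Z:Z::
Z::ZZ:
t=5: :Z:Z:Z
::Z:ZZ
ZZ:::Z
ZZ::::
:Z:Z::
Z::ZZ:
t=6: :Z:Z:Z
::Z:ZZ
ZZ:::Z
:Z::::
Z::Z::
:::ZZ:
t=7: :Z:Z:Z
::Z:ZZ
ZZ:::Z
:Z:::Z
Z::ZZZ
:::ZZZ
t=8: :Z:Z:Z
::Z:ZZ
ZZ:Z:Z
:ZZZZZ
Z:::ZZ
:::ZZZ
t=9: :ZZ:ZZ
::ZZZZ
ZZ:Z:Z
:ZZZZZ
Z:::ZZ
:::ZZZ
t=10: :ZZ:ZZ
::ZZZZ
ZZ:Z:Z
:ZZZZZ
Z:::Z:
:::Z::
t=11: ::Z:ZZ
ZZ:ZZZ
Z::Z:Z
:ZZZZZ
Z:::Z:
:::Z::
t=12: ::ZZZZ
ZZZ::Z
Z::::Z
:ZZZZZ
Z:::Z:
:::Z::
t=13: ::ZZZ:
ZZZ:Z:
Z:::::
:ZZZZZ
Z:::Z:
:::Z::
t=14: :::ZZ:
Z::ZZ:
Z:Z:::
:ZZZZZ
Z:::Z:
:::Z::
t=15: :::ZZ:
Z::ZZ:
::Z:::
Z:ZZZZ
::::Z:
:::Z::
t=16: ZZZZZ:
ZZ:ZZ:
::Z:::
Z:ZZZZ
::::Z:
:::Z::
t=17: ZZZZZ:
ZZ:ZZZ
::Z:ZZ
Z:ZZZ:
::::Z:
:::Z::
t=18: ZZZZZ:
ZZZZZZ
:Z:ZZZ
Z::ZZ:
::::Z:
:::Z::
t=19: ZZZZZ:
ZZZZZZ
:Z:ZZZ
ZZ:ZZ:
ZZZ:Z:
:Z:Z::
t=20: ZZZZZZ
ZZZZ::
:Z:ZZ:
ZZ:ZZ:
ZZZ:Z:
:Z:Z::
t=21: ZZZZZZ
ZZZZ::
:::ZZ:
::ZZZ:
Z:Z:Z:
:Z:Z::

20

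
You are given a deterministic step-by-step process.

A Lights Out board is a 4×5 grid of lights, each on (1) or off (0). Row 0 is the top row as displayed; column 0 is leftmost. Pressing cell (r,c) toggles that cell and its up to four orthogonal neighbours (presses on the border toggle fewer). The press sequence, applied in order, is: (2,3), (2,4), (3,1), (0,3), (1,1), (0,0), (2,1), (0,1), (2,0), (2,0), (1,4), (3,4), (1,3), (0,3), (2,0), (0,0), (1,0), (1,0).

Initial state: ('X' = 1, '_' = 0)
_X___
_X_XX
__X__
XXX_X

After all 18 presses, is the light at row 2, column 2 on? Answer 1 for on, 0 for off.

[0] _X___
_X_XX
__X__
XXX_X
[1] _X___
_X__X
___XX
XXXXX
[2] _X___
_X___
_____
XXXX_
[3] _X___
_X___
_X___
___X_
[4] _XXXX
_X_X_
_X___
___X_
[5] __XXX
X_XX_
_____
___X_
[6] XXXXX
__XX_
_____
___X_
[7] XXXXX
_XXX_
XXX__
_X_X_
[8] ___XX
__XX_
XXX__
_X_X_
[9] ___XX
X_XX_
__X__
XX_X_
[10] ___XX
__XX_
XXX__
_X_X_
[11] ___X_
__X_X
XXX_X
_X_X_
[12] ___X_
__X_X
XXX__
_X__X
[13] _____
___X_
XXXX_
_X__X
[14] __XXX
_____
XXXX_
_X__X
[15] __XXX
X____
__XX_
XX__X
[16] XXXXX
_____
__XX_
XX__X
[17] _XXXX
XX___
X_XX_
XX__X
[18] XXXXX
_____
__XX_
XX__X

1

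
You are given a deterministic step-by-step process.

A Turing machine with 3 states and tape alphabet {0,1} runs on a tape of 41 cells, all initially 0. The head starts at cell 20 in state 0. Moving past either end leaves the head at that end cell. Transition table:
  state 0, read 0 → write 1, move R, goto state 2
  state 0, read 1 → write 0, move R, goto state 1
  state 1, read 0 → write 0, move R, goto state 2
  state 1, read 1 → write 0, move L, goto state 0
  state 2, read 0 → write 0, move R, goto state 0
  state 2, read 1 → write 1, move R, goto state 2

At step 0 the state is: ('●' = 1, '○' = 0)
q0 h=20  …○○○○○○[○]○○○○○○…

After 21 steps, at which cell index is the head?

[0] q0 h=20  …○○○○○○[○]○○○○○○…
[1] q2 h=21  …○○○○○●[○]○○○○○○…
[2] q0 h=22  …○○○○●○[○]○○○○○○…
[3] q2 h=23  …○○○●○●[○]○○○○○○…
[4] q0 h=24  …○○●○●○[○]○○○○○○…
[5] q2 h=25  …○●○●○●[○]○○○○○○…
[6] q0 h=26  …●○●○●○[○]○○○○○○…
[7] q2 h=27  …○●○●○●[○]○○○○○○…
[8] q0 h=28  …●○●○●○[○]○○○○○○…
[9] q2 h=29  …○●○●○●[○]○○○○○○…
[10] q0 h=30  …●○●○●○[○]○○○○○○…
[11] q2 h=31  …○●○●○●[○]○○○○○○…
[12] q0 h=32  …●○●○●○[○]○○○○○○…
[13] q2 h=33  …○●○●○●[○]○○○○○○…
[14] q0 h=34  …●○●○●○[○]○○○○○○|
[15] q2 h=35  …○●○●○●[○]○○○○○|
[16] q0 h=36  …●○●○●○[○]○○○○|
[17] q2 h=37  …○●○●○●[○]○○○|
[18] q0 h=38  …●○●○●○[○]○○|
[19] q2 h=39  …○●○●○●[○]○|
[20] q0 h=40  …●○●○●○[○]|
[21] q2 h=40  …●○●○●○[●]|

40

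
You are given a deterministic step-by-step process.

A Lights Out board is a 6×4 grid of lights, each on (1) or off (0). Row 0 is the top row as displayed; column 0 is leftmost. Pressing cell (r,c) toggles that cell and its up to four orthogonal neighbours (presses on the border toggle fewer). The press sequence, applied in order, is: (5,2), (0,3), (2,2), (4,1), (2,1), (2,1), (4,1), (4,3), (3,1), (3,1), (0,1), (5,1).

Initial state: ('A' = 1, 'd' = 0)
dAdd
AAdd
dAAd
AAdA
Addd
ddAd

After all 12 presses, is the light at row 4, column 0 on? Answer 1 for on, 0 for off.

1

k=0  dAdd
AAdd
dAAd
AAdA
Addd
ddAd
k=1  dAdd
AAdd
dAAd
AAdA
AdAd
dAdA
k=2  dAAA
AAdA
dAAd
AAdA
AdAd
dAdA
k=3  dAAA
AAAA
dddA
AAAA
AdAd
dAdA
k=4  dAAA
AAAA
dddA
AdAA
dAdd
dddA
k=5  dAAA
AdAA
AAAA
AAAA
dAdd
dddA
k=6  dAAA
AAAA
dddA
AdAA
dAdd
dddA
k=7  dAAA
AAAA
dddA
AAAA
AdAd
dAdA
k=8  dAAA
AAAA
dddA
AAAd
AddA
dAdd
k=9  dAAA
AAAA
dAdA
dddd
AAdA
dAdd
k=10  dAAA
AAAA
dddA
AAAd
AddA
dAdd
k=11  AddA
AdAA
dddA
AAAd
AddA
dAdd
k=12  AddA
AdAA
dddA
AAAd
AAdA
AdAd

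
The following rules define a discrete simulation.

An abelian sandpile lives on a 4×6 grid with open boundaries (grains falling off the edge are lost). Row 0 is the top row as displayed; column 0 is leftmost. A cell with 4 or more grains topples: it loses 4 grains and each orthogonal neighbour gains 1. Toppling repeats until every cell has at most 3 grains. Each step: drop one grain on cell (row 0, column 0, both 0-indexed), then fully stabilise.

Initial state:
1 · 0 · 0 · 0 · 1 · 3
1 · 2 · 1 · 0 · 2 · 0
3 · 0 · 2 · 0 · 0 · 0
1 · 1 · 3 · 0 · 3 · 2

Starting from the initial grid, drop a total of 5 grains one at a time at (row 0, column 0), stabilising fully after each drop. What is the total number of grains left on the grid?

29

0) 1 · 0 · 0 · 0 · 1 · 3
1 · 2 · 1 · 0 · 2 · 0
3 · 0 · 2 · 0 · 0 · 0
1 · 1 · 3 · 0 · 3 · 2
1) 2 · 0 · 0 · 0 · 1 · 3
1 · 2 · 1 · 0 · 2 · 0
3 · 0 · 2 · 0 · 0 · 0
1 · 1 · 3 · 0 · 3 · 2
2) 3 · 0 · 0 · 0 · 1 · 3
1 · 2 · 1 · 0 · 2 · 0
3 · 0 · 2 · 0 · 0 · 0
1 · 1 · 3 · 0 · 3 · 2
3) 0 · 1 · 0 · 0 · 1 · 3
2 · 2 · 1 · 0 · 2 · 0
3 · 0 · 2 · 0 · 0 · 0
1 · 1 · 3 · 0 · 3 · 2
4) 1 · 1 · 0 · 0 · 1 · 3
2 · 2 · 1 · 0 · 2 · 0
3 · 0 · 2 · 0 · 0 · 0
1 · 1 · 3 · 0 · 3 · 2
5) 2 · 1 · 0 · 0 · 1 · 3
2 · 2 · 1 · 0 · 2 · 0
3 · 0 · 2 · 0 · 0 · 0
1 · 1 · 3 · 0 · 3 · 2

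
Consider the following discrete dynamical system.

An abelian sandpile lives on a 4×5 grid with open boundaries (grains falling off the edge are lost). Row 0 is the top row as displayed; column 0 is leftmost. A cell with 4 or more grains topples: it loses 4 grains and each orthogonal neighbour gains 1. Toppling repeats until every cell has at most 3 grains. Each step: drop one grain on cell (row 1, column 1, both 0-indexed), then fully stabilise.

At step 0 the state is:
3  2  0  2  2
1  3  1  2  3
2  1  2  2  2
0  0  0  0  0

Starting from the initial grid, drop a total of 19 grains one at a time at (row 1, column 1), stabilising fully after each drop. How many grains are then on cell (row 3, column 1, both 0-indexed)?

k=0  3  2  0  2  2
1  3  1  2  3
2  1  2  2  2
0  0  0  0  0
k=1  3  3  0  2  2
2  0  2  2  3
2  2  2  2  2
0  0  0  0  0
k=2  3  3  0  2  2
2  1  2  2  3
2  2  2  2  2
0  0  0  0  0
k=3  3  3  0  2  2
2  2  2  2  3
2  2  2  2  2
0  0  0  0  0
k=4  3  3  0  2  2
2  3  2  2  3
2  2  2  2  2
0  0  0  0  0
k=5  1  1  1  2  2
0  2  3  2  3
3  3  2  2  2
0  0  0  0  0
k=6  1  1  1  2  2
0  3  3  2  3
3  3  2  2  2
0  0  0  0  0
k=7  1  2  2  2  2
2  2  1  3  3
0  2  0  3  2
1  1  1  0  0
k=8  1  2  2  2  2
2  3  1  3  3
0  2  0  3  2
1  1  1  0  0
k=9  1  3  2  2  2
3  0  2  3  3
0  3  0  3  2
1  1  1  0  0
k=10  1  3  2  2  2
3  1  2  3  3
0  3  0  3  2
1  1  1  0  0
k=11  1  3  2  2  2
3  2  2  3  3
0  3  0  3  2
1  1  1  0  0
k=12  1  3  2  2  2
3  3  2  3  3
0  3  0  3  2
1  1  1  0  0
k=13  3  0  3  2  2
0  3  3  3  3
2  0  1  3  2
1  2  1  0  0
k=14  3  2  1  1  0
1  1  2  3  2
2  1  3  1  0
1  2  1  1  1
k=15  3  2  1  1  0
1  2  2  3  2
2  1  3  1  0
1  2  1  1  1
k=16  3  2  1  1  0
1  3  2  3  2
2  1  3  1  0
1  2  1  1  1
k=17  3  3  1  1  0
2  0  3  3  2
2  2  3  1  0
1  2  1  1  1
k=18  3  3  1  1  0
2  1  3  3  2
2  2  3  1  0
1  2  1  1  1
k=19  3  3  1  1  0
2  2  3  3  2
2  2  3  1  0
1  2  1  1  1

2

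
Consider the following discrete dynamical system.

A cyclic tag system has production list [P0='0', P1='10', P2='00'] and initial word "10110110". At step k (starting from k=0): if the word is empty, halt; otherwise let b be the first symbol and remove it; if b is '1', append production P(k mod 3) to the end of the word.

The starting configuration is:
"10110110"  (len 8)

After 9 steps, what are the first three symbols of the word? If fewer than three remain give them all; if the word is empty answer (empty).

000

step 0: "10110110"  (len 8)
step 1: "01101100"  (len 8)
step 2: "1101100"  (len 7)
step 3: "10110000"  (len 8)
step 4: "01100000"  (len 8)
step 5: "1100000"  (len 7)
step 6: "10000000"  (len 8)
step 7: "00000000"  (len 8)
step 8: "0000000"  (len 7)
step 9: "000000"  (len 6)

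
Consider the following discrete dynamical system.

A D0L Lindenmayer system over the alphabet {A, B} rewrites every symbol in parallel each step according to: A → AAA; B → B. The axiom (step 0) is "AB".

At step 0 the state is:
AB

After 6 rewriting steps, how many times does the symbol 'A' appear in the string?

729

0) AB
1) AAAB
2) AAAAAAAAAB
3) AAAAAAAAAAAAAAAAAAAAAAAAAAAB
4) AAAAAAAAAAAAAAAAAAAAAAAAAAAAAAAAAAAAAAAAAAAAAAAAAAAAAAAAAAAAAAAAAAAAAAAAAAAAAAAAAB
5) AAAAAAAAAAAAAAAAAAAAAAAAAAAAAAAAAAAAAAAAAAAAAAAAAAAAAAAAAA…AAAAAAAAAAAAAAAAAAAAAAAAAAAAAAAAAAAAAAAAAAAAAAAAAAAAAAAAAB  (len 244)
6) AAAAAAAAAAAAAAAAAAAAAAAAAAAAAAAAAAAAAAAAAAAAAAAAAAAAAAAAAA…AAAAAAAAAAAAAAAAAAAAAAAAAAAAAAAAAAAAAAAAAAAAAAAAAAAAAAAAAB  (len 730)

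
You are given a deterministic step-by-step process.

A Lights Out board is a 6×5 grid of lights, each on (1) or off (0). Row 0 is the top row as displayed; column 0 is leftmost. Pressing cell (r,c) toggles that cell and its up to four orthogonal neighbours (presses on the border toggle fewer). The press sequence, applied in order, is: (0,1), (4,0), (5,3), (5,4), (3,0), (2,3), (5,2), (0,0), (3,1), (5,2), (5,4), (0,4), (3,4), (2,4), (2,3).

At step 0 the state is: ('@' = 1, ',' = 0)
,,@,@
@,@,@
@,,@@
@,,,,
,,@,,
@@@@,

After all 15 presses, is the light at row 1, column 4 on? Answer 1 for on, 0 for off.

1

0) ,,@,@
@,@,@
@,,@@
@,,,,
,,@,,
@@@@,
1) @@,,@
@@@,@
@,,@@
@,,,,
,,@,,
@@@@,
2) @@,,@
@@@,@
@,,@@
,,,,,
@@@,,
,@@@,
3) @@,,@
@@@,@
@,,@@
,,,,,
@@@@,
,@,,@
4) @@,,@
@@@,@
@,,@@
,,,,,
@@@@@
,@,@,
5) @@,,@
@@@,@
,,,@@
@@,,,
,@@@@
,@,@,
6) @@,,@
@@@@@
,,@,,
@@,@,
,@@@@
,@,@,
7) @@,,@
@@@@@
,,@,,
@@,@,
,@,@@
,,@,,
8) ,,,,@
,@@@@
,,@,,
@@,@,
,@,@@
,,@,,
9) ,,,,@
,@@@@
,@@,,
,,@@,
,,,@@
,,@,,
10) ,,,,@
,@@@@
,@@,,
,,@@,
,,@@@
,@,@,
11) ,,,,@
,@@@@
,@@,,
,,@@,
,,@@,
,@,,@
12) ,,,@,
,@@@,
,@@,,
,,@@,
,,@@,
,@,,@
13) ,,,@,
,@@@,
,@@,@
,,@,@
,,@@@
,@,,@
14) ,,,@,
,@@@@
,@@@,
,,@,,
,,@@@
,@,,@
15) ,,,@,
,@@,@
,@,,@
,,@@,
,,@@@
,@,,@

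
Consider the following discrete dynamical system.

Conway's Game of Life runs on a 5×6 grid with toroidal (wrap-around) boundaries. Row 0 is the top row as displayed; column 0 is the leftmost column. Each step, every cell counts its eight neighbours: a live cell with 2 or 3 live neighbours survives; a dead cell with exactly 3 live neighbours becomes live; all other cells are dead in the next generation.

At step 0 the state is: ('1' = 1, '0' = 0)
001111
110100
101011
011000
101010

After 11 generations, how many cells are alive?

k=0  001111
110100
101011
011000
101010
k=1  000000
000000
000011
001010
100010
k=2  000000
000000
000111
000010
000101
k=3  000000
000010
000111
000000
000010
k=4  000000
000111
000111
000101
000000
k=5  000010
000101
101000
000101
000000
k=6  000010
000111
101101
000000
000010
k=7  000000
101000
101101
000111
000000
k=8  000000
101101
101000
101101
000010
k=9  000111
101101
000000
101111
000111
k=10  000000
101101
000000
101000
000000
k=11  000000
000000
101101
000000
000000

4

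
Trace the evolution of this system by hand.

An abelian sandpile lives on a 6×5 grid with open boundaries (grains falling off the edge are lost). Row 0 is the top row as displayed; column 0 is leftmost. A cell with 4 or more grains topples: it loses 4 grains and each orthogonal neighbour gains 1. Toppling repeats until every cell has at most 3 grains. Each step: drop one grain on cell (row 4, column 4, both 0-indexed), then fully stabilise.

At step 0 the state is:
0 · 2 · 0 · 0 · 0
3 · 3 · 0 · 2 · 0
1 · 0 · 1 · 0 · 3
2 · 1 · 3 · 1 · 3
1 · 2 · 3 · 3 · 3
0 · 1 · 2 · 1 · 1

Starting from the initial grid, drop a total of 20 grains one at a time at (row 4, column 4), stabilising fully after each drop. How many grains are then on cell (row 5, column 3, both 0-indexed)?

gen 0: 0 · 2 · 0 · 0 · 0
3 · 3 · 0 · 2 · 0
1 · 0 · 1 · 0 · 3
2 · 1 · 3 · 1 · 3
1 · 2 · 3 · 3 · 3
0 · 1 · 2 · 1 · 1
gen 1: 0 · 2 · 0 · 0 · 0
3 · 3 · 0 · 2 · 1
1 · 0 · 2 · 2 · 0
2 · 2 · 1 · 0 · 2
1 · 3 · 1 · 2 · 2
0 · 1 · 3 · 2 · 2
gen 2: 0 · 2 · 0 · 0 · 0
3 · 3 · 0 · 2 · 1
1 · 0 · 2 · 2 · 0
2 · 2 · 1 · 0 · 2
1 · 3 · 1 · 2 · 3
0 · 1 · 3 · 2 · 2
gen 3: 0 · 2 · 0 · 0 · 0
3 · 3 · 0 · 2 · 1
1 · 0 · 2 · 2 · 0
2 · 2 · 1 · 0 · 3
1 · 3 · 1 · 3 · 0
0 · 1 · 3 · 2 · 3
gen 4: 0 · 2 · 0 · 0 · 0
3 · 3 · 0 · 2 · 1
1 · 0 · 2 · 2 · 0
2 · 2 · 1 · 0 · 3
1 · 3 · 1 · 3 · 1
0 · 1 · 3 · 2 · 3
gen 5: 0 · 2 · 0 · 0 · 0
3 · 3 · 0 · 2 · 1
1 · 0 · 2 · 2 · 0
2 · 2 · 1 · 0 · 3
1 · 3 · 1 · 3 · 2
0 · 1 · 3 · 2 · 3
gen 6: 0 · 2 · 0 · 0 · 0
3 · 3 · 0 · 2 · 1
1 · 0 · 2 · 2 · 0
2 · 2 · 1 · 0 · 3
1 · 3 · 1 · 3 · 3
0 · 1 · 3 · 2 · 3
gen 7: 0 · 2 · 0 · 0 · 0
3 · 3 · 0 · 2 · 1
1 · 0 · 2 · 2 · 1
2 · 2 · 1 · 2 · 0
1 · 3 · 3 · 1 · 3
0 · 2 · 0 · 1 · 1
gen 8: 0 · 2 · 0 · 0 · 0
3 · 3 · 0 · 2 · 1
1 · 0 · 2 · 2 · 1
2 · 2 · 1 · 2 · 1
1 · 3 · 3 · 2 · 0
0 · 2 · 0 · 1 · 2
gen 9: 0 · 2 · 0 · 0 · 0
3 · 3 · 0 · 2 · 1
1 · 0 · 2 · 2 · 1
2 · 2 · 1 · 2 · 1
1 · 3 · 3 · 2 · 1
0 · 2 · 0 · 1 · 2
gen 10: 0 · 2 · 0 · 0 · 0
3 · 3 · 0 · 2 · 1
1 · 0 · 2 · 2 · 1
2 · 2 · 1 · 2 · 1
1 · 3 · 3 · 2 · 2
0 · 2 · 0 · 1 · 2
gen 11: 0 · 2 · 0 · 0 · 0
3 · 3 · 0 · 2 · 1
1 · 0 · 2 · 2 · 1
2 · 2 · 1 · 2 · 1
1 · 3 · 3 · 2 · 3
0 · 2 · 0 · 1 · 2
gen 12: 0 · 2 · 0 · 0 · 0
3 · 3 · 0 · 2 · 1
1 · 0 · 2 · 2 · 1
2 · 2 · 1 · 2 · 2
1 · 3 · 3 · 3 · 0
0 · 2 · 0 · 1 · 3
gen 13: 0 · 2 · 0 · 0 · 0
3 · 3 · 0 · 2 · 1
1 · 0 · 2 · 2 · 1
2 · 2 · 1 · 2 · 2
1 · 3 · 3 · 3 · 1
0 · 2 · 0 · 1 · 3
gen 14: 0 · 2 · 0 · 0 · 0
3 · 3 · 0 · 2 · 1
1 · 0 · 2 · 2 · 1
2 · 2 · 1 · 2 · 2
1 · 3 · 3 · 3 · 2
0 · 2 · 0 · 1 · 3
gen 15: 0 · 2 · 0 · 0 · 0
3 · 3 · 0 · 2 · 1
1 · 0 · 2 · 2 · 1
2 · 2 · 1 · 2 · 2
1 · 3 · 3 · 3 · 3
0 · 2 · 0 · 1 · 3
gen 16: 0 · 2 · 0 · 0 · 0
3 · 3 · 0 · 2 · 1
1 · 0 · 2 · 2 · 1
2 · 3 · 2 · 3 · 3
2 · 0 · 1 · 1 · 2
0 · 3 · 1 · 3 · 0
gen 17: 0 · 2 · 0 · 0 · 0
3 · 3 · 0 · 2 · 1
1 · 0 · 2 · 2 · 1
2 · 3 · 2 · 3 · 3
2 · 0 · 1 · 1 · 3
0 · 3 · 1 · 3 · 0
gen 18: 0 · 2 · 0 · 0 · 0
3 · 3 · 0 · 2 · 1
1 · 0 · 2 · 3 · 2
2 · 3 · 3 · 0 · 1
2 · 0 · 1 · 3 · 1
0 · 3 · 1 · 3 · 1
gen 19: 0 · 2 · 0 · 0 · 0
3 · 3 · 0 · 2 · 1
1 · 0 · 2 · 3 · 2
2 · 3 · 3 · 0 · 1
2 · 0 · 1 · 3 · 2
0 · 3 · 1 · 3 · 1
gen 20: 0 · 2 · 0 · 0 · 0
3 · 3 · 0 · 2 · 1
1 · 0 · 2 · 3 · 2
2 · 3 · 3 · 0 · 1
2 · 0 · 1 · 3 · 3
0 · 3 · 1 · 3 · 1

3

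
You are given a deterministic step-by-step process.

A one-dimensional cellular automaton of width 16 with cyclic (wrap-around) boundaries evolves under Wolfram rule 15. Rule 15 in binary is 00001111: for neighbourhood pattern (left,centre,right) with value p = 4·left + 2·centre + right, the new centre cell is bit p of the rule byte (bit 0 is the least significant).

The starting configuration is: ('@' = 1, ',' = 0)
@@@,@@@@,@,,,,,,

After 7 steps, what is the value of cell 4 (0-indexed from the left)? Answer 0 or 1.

0) @@@,@@@@,@,,,,,,
1) @,,,@,,,,@,@@@@@
2) ,,@@@,@@@@,@,,,,
3) @@@,,,@,,,,@,@@@
4) ,,,,@@@,@@@@,@,,
5) @@@@@,,,@,,,,@,@
6) ,,,,,,@@@,@@@@,@
7) ,@@@@@@,,,@,,,,@

1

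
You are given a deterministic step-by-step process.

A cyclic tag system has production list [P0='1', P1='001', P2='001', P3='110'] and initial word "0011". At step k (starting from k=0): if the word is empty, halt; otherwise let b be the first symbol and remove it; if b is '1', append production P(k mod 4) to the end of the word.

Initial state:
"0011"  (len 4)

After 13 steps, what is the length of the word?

5

k=0  "0011"  (len 4)
k=1  "011"  (len 3)
k=2  "11"  (len 2)
k=3  "1001"  (len 4)
k=4  "001110"  (len 6)
k=5  "01110"  (len 5)
k=6  "1110"  (len 4)
k=7  "110001"  (len 6)
k=8  "10001110"  (len 8)
k=9  "00011101"  (len 8)
k=10  "0011101"  (len 7)
k=11  "011101"  (len 6)
k=12  "11101"  (len 5)
k=13  "11011"  (len 5)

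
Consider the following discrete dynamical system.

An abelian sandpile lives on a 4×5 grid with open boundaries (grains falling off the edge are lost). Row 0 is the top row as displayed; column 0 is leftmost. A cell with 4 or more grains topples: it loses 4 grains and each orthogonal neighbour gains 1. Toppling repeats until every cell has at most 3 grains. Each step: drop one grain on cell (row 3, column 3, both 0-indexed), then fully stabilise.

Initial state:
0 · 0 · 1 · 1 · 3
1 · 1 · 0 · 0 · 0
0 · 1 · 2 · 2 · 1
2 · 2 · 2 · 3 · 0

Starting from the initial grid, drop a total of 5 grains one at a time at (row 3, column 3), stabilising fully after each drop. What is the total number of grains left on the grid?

[0] 0 · 0 · 1 · 1 · 3
1 · 1 · 0 · 0 · 0
0 · 1 · 2 · 2 · 1
2 · 2 · 2 · 3 · 0
[1] 0 · 0 · 1 · 1 · 3
1 · 1 · 0 · 0 · 0
0 · 1 · 2 · 3 · 1
2 · 2 · 3 · 0 · 1
[2] 0 · 0 · 1 · 1 · 3
1 · 1 · 0 · 0 · 0
0 · 1 · 2 · 3 · 1
2 · 2 · 3 · 1 · 1
[3] 0 · 0 · 1 · 1 · 3
1 · 1 · 0 · 0 · 0
0 · 1 · 2 · 3 · 1
2 · 2 · 3 · 2 · 1
[4] 0 · 0 · 1 · 1 · 3
1 · 1 · 0 · 0 · 0
0 · 1 · 2 · 3 · 1
2 · 2 · 3 · 3 · 1
[5] 0 · 0 · 1 · 1 · 3
1 · 1 · 1 · 1 · 0
0 · 2 · 0 · 1 · 2
2 · 3 · 1 · 2 · 2

24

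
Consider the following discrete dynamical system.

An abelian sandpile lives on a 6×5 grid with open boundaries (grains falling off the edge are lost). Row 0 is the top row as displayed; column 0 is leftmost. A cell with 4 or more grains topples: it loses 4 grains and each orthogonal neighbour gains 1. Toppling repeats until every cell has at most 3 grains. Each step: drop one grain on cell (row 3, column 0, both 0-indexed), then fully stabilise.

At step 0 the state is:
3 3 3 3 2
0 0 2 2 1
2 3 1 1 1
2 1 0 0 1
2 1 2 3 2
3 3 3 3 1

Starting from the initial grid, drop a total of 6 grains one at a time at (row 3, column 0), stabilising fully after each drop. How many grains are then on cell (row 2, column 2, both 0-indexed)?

step 0: 3 3 3 3 2
0 0 2 2 1
2 3 1 1 1
2 1 0 0 1
2 1 2 3 2
3 3 3 3 1
step 1: 3 3 3 3 2
0 0 2 2 1
2 3 1 1 1
3 1 0 0 1
2 1 2 3 2
3 3 3 3 1
step 2: 3 3 3 3 2
0 0 2 2 1
3 3 1 1 1
0 2 0 0 1
3 1 2 3 2
3 3 3 3 1
step 3: 3 3 3 3 2
0 0 2 2 1
3 3 1 1 1
1 2 0 0 1
3 1 2 3 2
3 3 3 3 1
step 4: 3 3 3 3 2
0 0 2 2 1
3 3 1 1 1
2 2 0 0 1
3 1 2 3 2
3 3 3 3 1
step 5: 3 3 3 3 2
0 0 2 2 1
3 3 1 1 1
3 2 0 0 1
3 1 2 3 2
3 3 3 3 1
step 6: 3 3 3 3 2
1 1 2 2 1
1 1 2 1 1
3 1 2 1 1
2 1 1 1 3
1 2 2 1 2

2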